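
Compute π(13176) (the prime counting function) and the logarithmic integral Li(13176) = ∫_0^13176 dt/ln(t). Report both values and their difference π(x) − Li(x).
π(13176) = 1567;  Li(13176) ≈ 1585.67;  π(x) − Li(x) ≈ -18.67.

Direct count of primes ≤ 13176 gives π(13176) = 1567. Numerical evaluation of the logarithmic integral gives Li(13176) ≈ 1585.67. The difference π(x) − Li(x) ≈ -18.67 is typically negative for small/moderate x (Li(x) overestimates), though Littlewood's theorem shows this sign changes infinitely often.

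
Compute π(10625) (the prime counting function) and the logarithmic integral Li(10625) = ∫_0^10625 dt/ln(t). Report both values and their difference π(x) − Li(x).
π(10625) = 1295;  Li(10625) ≈ 1313.77;  π(x) − Li(x) ≈ -18.77.

Direct count of primes ≤ 10625 gives π(10625) = 1295. Numerical evaluation of the logarithmic integral gives Li(10625) ≈ 1313.77. The difference π(x) − Li(x) ≈ -18.77 is typically negative for small/moderate x (Li(x) overestimates), though Littlewood's theorem shows this sign changes infinitely often.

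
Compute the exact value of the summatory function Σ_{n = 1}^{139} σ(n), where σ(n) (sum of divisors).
Σ_{n ≤ 139} σ(n) = 15871

Compute σ(n) for each 1 ≤ n ≤ 139: σ(1) = 1, σ(2) = 3, σ(3) = 4, σ(4) = 7, σ(5) = 6, σ(6) = 12, σ(7) = 8, σ(8) = 15, σ(9) = 13, σ(10) = 18, σ(11) = 12, σ(12) = 28, σ(13) = 14, σ(14) = 24, σ(15) = 24, σ(16) = 31, σ(17) = 18, σ(18) = 39, σ(19) = 20, σ(20) = 42, σ(21) = 32, σ(22) = 36, σ(23) = 24, σ(24) = 60, σ(25) = 31, σ(26) = 42, σ(27) = 40, σ(28) = 56, σ(29) = 30, σ(30) = 72, σ(31) = 32, σ(32) = 63, σ(33) = 48, σ(34) = 54, σ(35) = 48, σ(36) = 91, σ(37) = 38, σ(38) = 60, σ(39) = 56, σ(40) = 90, σ(41) = 42, σ(42) = 96, σ(43) = 44, σ(44) = 84, σ(45) = 78, σ(46) = 72, σ(47) = 48, σ(48) = 124, σ(49) = 57, σ(50) = 93, σ(51) = 72, σ(52) = 98, σ(53) = 54, σ(54) = 120, σ(55) = 72, σ(56) = 120, σ(57) = 80, σ(58) = 90, σ(59) = 60, σ(60) = 168, σ(61) = 62, σ(62) = 96, σ(63) = 104, σ(64) = 127, σ(65) = 84, σ(66) = 144, σ(67) = 68, σ(68) = 126, σ(69) = 96, σ(70) = 144, σ(71) = 72, σ(72) = 195, σ(73) = 74, σ(74) = 114, σ(75) = 124, σ(76) = 140, σ(77) = 96, σ(78) = 168, σ(79) = 80, σ(80) = 186, σ(81) = 121, σ(82) = 126, σ(83) = 84, σ(84) = 224, σ(85) = 108, σ(86) = 132, σ(87) = 120, σ(88) = 180, σ(89) = 90, σ(90) = 234, σ(91) = 112, σ(92) = 168, σ(93) = 128, σ(94) = 144, σ(95) = 120, σ(96) = 252, σ(97) = 98, σ(98) = 171, σ(99) = 156, σ(100) = 217, σ(101) = 102, σ(102) = 216, σ(103) = 104, σ(104) = 210, σ(105) = 192, σ(106) = 162, σ(107) = 108, σ(108) = 280, σ(109) = 110, σ(110) = 216, σ(111) = 152, σ(112) = 248, σ(113) = 114, σ(114) = 240, σ(115) = 144, σ(116) = 210, σ(117) = 182, σ(118) = 180, σ(119) = 144, σ(120) = 360, σ(121) = 133, σ(122) = 186, σ(123) = 168, σ(124) = 224, σ(125) = 156, σ(126) = 312, σ(127) = 128, σ(128) = 255, σ(129) = 176, σ(130) = 252, σ(131) = 132, σ(132) = 336, σ(133) = 160, σ(134) = 204, σ(135) = 240, σ(136) = 270, σ(137) = 138, σ(138) = 288, σ(139) = 140. Summing all 139 values: 15871. (Average order: Σ_{n ≤ x} σ(n) ~ (π²/12) x². For x = 139, (π²/12)·139² ≈ 15890.89.)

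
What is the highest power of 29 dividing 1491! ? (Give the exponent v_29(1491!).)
v_29(1491!) = 52

Legendre's formula: v_p(n!) = Σ_{k ≥ 1} ⌊n / p^k⌋. For p = 29, n = 1491, the terms are:
  ⌊1491/29^1⌋ = ⌊1491/29⌋ = 51
  ⌊1491/29^2⌋ = ⌊1491/841⌋ = 1
(the next term ⌊1491/29^3⌋ = 0, terminating the sum). Summing: v_29(1491!) = 51 + 1 = 52.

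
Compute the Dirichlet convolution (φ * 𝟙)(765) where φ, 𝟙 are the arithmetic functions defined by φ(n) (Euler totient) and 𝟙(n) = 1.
(φ * 𝟙)(765) = 765

Divisors of 765: [1, 3, 5, 9, 15, 17, 45, 51, 85, 153, 255, 765]. For each d | 765:
  d = 1: φ(1) · 𝟙(765/1) = 1 · 1 = 1
  d = 3: φ(3) · 𝟙(765/3) = 2 · 1 = 2
  d = 5: φ(5) · 𝟙(765/5) = 4 · 1 = 4
  d = 9: φ(9) · 𝟙(765/9) = 6 · 1 = 6
  d = 15: φ(15) · 𝟙(765/15) = 8 · 1 = 8
  d = 17: φ(17) · 𝟙(765/17) = 16 · 1 = 16
  d = 45: φ(45) · 𝟙(765/45) = 24 · 1 = 24
  d = 51: φ(51) · 𝟙(765/51) = 32 · 1 = 32
  d = 85: φ(85) · 𝟙(765/85) = 64 · 1 = 64
  d = 153: φ(153) · 𝟙(765/153) = 96 · 1 = 96
  d = 255: φ(255) · 𝟙(765/255) = 128 · 1 = 128
  d = 765: φ(765) · 𝟙(765/765) = 384 · 1 = 384
Summing: (φ * 𝟙)(765) = 1 + 2 + 4 + 6 + 8 + 16 + 24 + 32 + 64 + 96 + 128 + 384 = 765.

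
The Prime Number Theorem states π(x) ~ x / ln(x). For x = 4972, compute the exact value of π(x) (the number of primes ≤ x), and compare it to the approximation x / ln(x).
π(4972) = 665;  x/ln(x) ≈ 584.15;  relative error ≈ 12.16%.

Directly count primes up to 4972: π(4972) = 665. The PNT approximation gives 4972/ln(4972) ≈ 4972/8.51158 ≈ 584.15. Relative error (π(x) − x/ln(x)) / π(x) ≈ 12.16%; the approximation is known to undercount slightly (Li(x) is a better estimate).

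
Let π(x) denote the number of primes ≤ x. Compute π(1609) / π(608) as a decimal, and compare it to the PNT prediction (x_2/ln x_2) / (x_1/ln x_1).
π(1609)/π(608) = 254/111 ≈ 2.2883;  PNT prediction ≈ 2.2976.

π(608) = 111 and π(1609) = 254, so π(1609)/π(608) ≈ 2.2883. The PNT-predicted ratio is (1609/ln(1609)) / (608/ln(608)) ≈ 2.2976. The two agree to within a few percent, as expected.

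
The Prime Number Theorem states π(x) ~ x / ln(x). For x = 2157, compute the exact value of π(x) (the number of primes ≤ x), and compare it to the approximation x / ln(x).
π(2157) = 325;  x/ln(x) ≈ 280.99;  relative error ≈ 13.54%.

Directly count primes up to 2157: π(2157) = 325. The PNT approximation gives 2157/ln(2157) ≈ 2157/7.67647 ≈ 280.99. Relative error (π(x) − x/ln(x)) / π(x) ≈ 13.54%; the approximation is known to undercount slightly (Li(x) is a better estimate).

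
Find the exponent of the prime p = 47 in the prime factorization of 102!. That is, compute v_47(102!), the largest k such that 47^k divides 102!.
v_47(102!) = 2

Legendre's formula: v_p(n!) = Σ_{k ≥ 1} ⌊n / p^k⌋. For p = 47, n = 102, the terms are:
  ⌊102/47^1⌋ = ⌊102/47⌋ = 2
(the next term ⌊102/47^2⌋ = 0, terminating the sum). Summing: v_47(102!) = 2 = 2.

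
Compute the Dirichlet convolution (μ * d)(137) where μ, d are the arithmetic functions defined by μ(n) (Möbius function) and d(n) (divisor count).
(μ * d)(137) = 1

Divisors of 137: [1, 137]. For each d | 137:
  d = 1: μ(1) · d(137/1) = 1 · 2 = 2
  d = 137: μ(137) · d(137/137) = -1 · 1 = -1
Summing: (μ * d)(137) = 2 + -1 = 1.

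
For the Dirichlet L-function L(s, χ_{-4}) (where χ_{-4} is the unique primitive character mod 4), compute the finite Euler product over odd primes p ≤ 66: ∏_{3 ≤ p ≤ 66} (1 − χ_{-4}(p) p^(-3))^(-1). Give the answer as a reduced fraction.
∏ = 126115667482028600084463789626710364805572778792731/130156894276470431285217911893722225289762827141120

The odd primes p ≤ 66 are [3, 5, 7, 11, 13, 17, 19, 23, 29, 31, 37, 41, 43, 47, 53, 59, 61]. For each, χ(p) = 1 if p ≡ 1 mod 4, χ(p) = −1 if p ≡ 3 mod 4. Taking (1 − χ(p)/p^3)^(-1) = p^3/(p^3 − χ(p)): (1 − (-1)/3^3)^(-1) · (1 − (1)/5^3)^(-1) · (1 − (-1)/7^3)^(-1) · (1 − (-1)/11^3)^(-1) · (1 − (1)/13^3)^(-1) · (1 − (1)/17^3)^(-1) · (1 − (-1)/19^3)^(-1) · (1 − (-1)/23^3)^(-1) · (1 − (1)/29^3)^(-1) · (1 − (-1)/31^3)^(-1) · (1 − (1)/37^3)^(-1) · (1 − (1)/41^3)^(-1) · (1 − (-1)/43^3)^(-1) · (1 − (-1)/47^3)^(-1) · (1 − (1)/53^3)^(-1) · (1 − (-1)/59^3)^(-1) · (1 − (1)/61^3)^(-1) = 126115667482028600084463789626710364805572778792731/130156894276470431285217911893722225289762827141120.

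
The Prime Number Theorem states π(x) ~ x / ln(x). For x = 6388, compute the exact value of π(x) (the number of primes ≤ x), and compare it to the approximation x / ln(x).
π(6388) = 832;  x/ln(x) ≈ 729.04;  relative error ≈ 12.37%.

Directly count primes up to 6388: π(6388) = 832. The PNT approximation gives 6388/ln(6388) ≈ 6388/8.76218 ≈ 729.04. Relative error (π(x) − x/ln(x)) / π(x) ≈ 12.37%; the approximation is known to undercount slightly (Li(x) is a better estimate).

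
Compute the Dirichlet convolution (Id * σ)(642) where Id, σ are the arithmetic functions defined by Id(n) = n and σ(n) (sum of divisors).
(Id * σ)(642) = 7525

Divisors of 642: [1, 2, 3, 6, 107, 214, 321, 642]. For each d | 642:
  d = 1: Id(1) · σ(642/1) = 1 · 1296 = 1296
  d = 2: Id(2) · σ(642/2) = 2 · 432 = 864
  d = 3: Id(3) · σ(642/3) = 3 · 324 = 972
  d = 6: Id(6) · σ(642/6) = 6 · 108 = 648
  d = 107: Id(107) · σ(642/107) = 107 · 12 = 1284
  d = 214: Id(214) · σ(642/214) = 214 · 4 = 856
  d = 321: Id(321) · σ(642/321) = 321 · 3 = 963
  d = 642: Id(642) · σ(642/642) = 642 · 1 = 642
Summing: (Id * σ)(642) = 1296 + 864 + 972 + 648 + 1284 + 856 + 963 + 642 = 7525.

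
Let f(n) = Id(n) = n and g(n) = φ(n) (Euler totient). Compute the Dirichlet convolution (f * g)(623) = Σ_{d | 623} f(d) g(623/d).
(Id * φ)(623) = 2301

Divisors of 623: [1, 7, 89, 623]. For each d | 623:
  d = 1: Id(1) · φ(623/1) = 1 · 528 = 528
  d = 7: Id(7) · φ(623/7) = 7 · 88 = 616
  d = 89: Id(89) · φ(623/89) = 89 · 6 = 534
  d = 623: Id(623) · φ(623/623) = 623 · 1 = 623
Summing: (Id * φ)(623) = 528 + 616 + 534 + 623 = 2301.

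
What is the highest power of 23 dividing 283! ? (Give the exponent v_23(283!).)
v_23(283!) = 12

Legendre's formula: v_p(n!) = Σ_{k ≥ 1} ⌊n / p^k⌋. For p = 23, n = 283, the terms are:
  ⌊283/23^1⌋ = ⌊283/23⌋ = 12
(the next term ⌊283/23^2⌋ = 0, terminating the sum). Summing: v_23(283!) = 12 = 12.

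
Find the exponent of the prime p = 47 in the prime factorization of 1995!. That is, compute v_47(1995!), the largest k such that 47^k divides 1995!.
v_47(1995!) = 42

Legendre's formula: v_p(n!) = Σ_{k ≥ 1} ⌊n / p^k⌋. For p = 47, n = 1995, the terms are:
  ⌊1995/47^1⌋ = ⌊1995/47⌋ = 42
(the next term ⌊1995/47^2⌋ = 0, terminating the sum). Summing: v_47(1995!) = 42 = 42.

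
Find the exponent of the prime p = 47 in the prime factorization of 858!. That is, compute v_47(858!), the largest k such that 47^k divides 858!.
v_47(858!) = 18

Legendre's formula: v_p(n!) = Σ_{k ≥ 1} ⌊n / p^k⌋. For p = 47, n = 858, the terms are:
  ⌊858/47^1⌋ = ⌊858/47⌋ = 18
(the next term ⌊858/47^2⌋ = 0, terminating the sum). Summing: v_47(858!) = 18 = 18.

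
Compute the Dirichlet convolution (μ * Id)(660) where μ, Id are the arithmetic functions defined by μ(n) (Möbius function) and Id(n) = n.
(μ * Id)(660) = 160

Divisors of 660: [1, 2, 3, 4, 5, 6, 10, 11, 12, 15, 20, 22, 30, 33, 44, 55, 60, 66, 110, 132, 165, 220, 330, 660]. For each d | 660:
  d = 1: μ(1) · Id(660/1) = 1 · 660 = 660
  d = 2: μ(2) · Id(660/2) = -1 · 330 = -330
  d = 3: μ(3) · Id(660/3) = -1 · 220 = -220
  d = 4: μ(4) · Id(660/4) = 0 · 165 = 0
  d = 5: μ(5) · Id(660/5) = -1 · 132 = -132
  d = 6: μ(6) · Id(660/6) = 1 · 110 = 110
  d = 10: μ(10) · Id(660/10) = 1 · 66 = 66
  d = 11: μ(11) · Id(660/11) = -1 · 60 = -60
  d = 12: μ(12) · Id(660/12) = 0 · 55 = 0
  d = 15: μ(15) · Id(660/15) = 1 · 44 = 44
  d = 20: μ(20) · Id(660/20) = 0 · 33 = 0
  d = 22: μ(22) · Id(660/22) = 1 · 30 = 30
  d = 30: μ(30) · Id(660/30) = -1 · 22 = -22
  d = 33: μ(33) · Id(660/33) = 1 · 20 = 20
  d = 44: μ(44) · Id(660/44) = 0 · 15 = 0
  d = 55: μ(55) · Id(660/55) = 1 · 12 = 12
  d = 60: μ(60) · Id(660/60) = 0 · 11 = 0
  d = 66: μ(66) · Id(660/66) = -1 · 10 = -10
  d = 110: μ(110) · Id(660/110) = -1 · 6 = -6
  d = 132: μ(132) · Id(660/132) = 0 · 5 = 0
  d = 165: μ(165) · Id(660/165) = -1 · 4 = -4
  d = 220: μ(220) · Id(660/220) = 0 · 3 = 0
  d = 330: μ(330) · Id(660/330) = 1 · 2 = 2
  d = 660: μ(660) · Id(660/660) = 0 · 1 = 0
Summing: (μ * Id)(660) = 660 + -330 + -220 + 0 + -132 + 110 + 66 + -60 + 0 + 44 + 0 + 30 + -22 + 20 + 0 + 12 + 0 + -10 + -6 + 0 + -4 + 0 + 2 + 0 = 160.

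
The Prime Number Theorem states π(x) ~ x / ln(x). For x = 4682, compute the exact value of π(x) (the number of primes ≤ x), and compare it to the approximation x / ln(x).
π(4682) = 633;  x/ln(x) ≈ 553.99;  relative error ≈ 12.48%.

Directly count primes up to 4682: π(4682) = 633. The PNT approximation gives 4682/ln(4682) ≈ 4682/8.45148 ≈ 553.99. Relative error (π(x) − x/ln(x)) / π(x) ≈ 12.48%; the approximation is known to undercount slightly (Li(x) is a better estimate).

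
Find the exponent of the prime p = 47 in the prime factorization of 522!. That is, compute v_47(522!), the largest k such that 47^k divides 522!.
v_47(522!) = 11

Legendre's formula: v_p(n!) = Σ_{k ≥ 1} ⌊n / p^k⌋. For p = 47, n = 522, the terms are:
  ⌊522/47^1⌋ = ⌊522/47⌋ = 11
(the next term ⌊522/47^2⌋ = 0, terminating the sum). Summing: v_47(522!) = 11 = 11.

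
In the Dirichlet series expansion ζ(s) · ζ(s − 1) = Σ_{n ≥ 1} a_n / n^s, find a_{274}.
σ(274) = 414

In the product (Σ m^0/m^s)(Σ k / k^s) = Σ (Σ_{d | n} d) / n^s, the coefficient of 1/n^s is σ(n) = Σ_{d | n} d. For n = 274, divisors are [1, 2, 137, 274]; summing: σ(274) = 414.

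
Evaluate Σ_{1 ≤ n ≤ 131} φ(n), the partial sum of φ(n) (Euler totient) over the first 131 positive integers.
Σ_{n ≤ 131} φ(n) = 5284

Compute φ(n) for each 1 ≤ n ≤ 131: φ(1) = 1, φ(2) = 1, φ(3) = 2, φ(4) = 2, φ(5) = 4, φ(6) = 2, φ(7) = 6, φ(8) = 4, φ(9) = 6, φ(10) = 4, φ(11) = 10, φ(12) = 4, φ(13) = 12, φ(14) = 6, φ(15) = 8, φ(16) = 8, φ(17) = 16, φ(18) = 6, φ(19) = 18, φ(20) = 8, φ(21) = 12, φ(22) = 10, φ(23) = 22, φ(24) = 8, φ(25) = 20, φ(26) = 12, φ(27) = 18, φ(28) = 12, φ(29) = 28, φ(30) = 8, φ(31) = 30, φ(32) = 16, φ(33) = 20, φ(34) = 16, φ(35) = 24, φ(36) = 12, φ(37) = 36, φ(38) = 18, φ(39) = 24, φ(40) = 16, φ(41) = 40, φ(42) = 12, φ(43) = 42, φ(44) = 20, φ(45) = 24, φ(46) = 22, φ(47) = 46, φ(48) = 16, φ(49) = 42, φ(50) = 20, φ(51) = 32, φ(52) = 24, φ(53) = 52, φ(54) = 18, φ(55) = 40, φ(56) = 24, φ(57) = 36, φ(58) = 28, φ(59) = 58, φ(60) = 16, φ(61) = 60, φ(62) = 30, φ(63) = 36, φ(64) = 32, φ(65) = 48, φ(66) = 20, φ(67) = 66, φ(68) = 32, φ(69) = 44, φ(70) = 24, φ(71) = 70, φ(72) = 24, φ(73) = 72, φ(74) = 36, φ(75) = 40, φ(76) = 36, φ(77) = 60, φ(78) = 24, φ(79) = 78, φ(80) = 32, φ(81) = 54, φ(82) = 40, φ(83) = 82, φ(84) = 24, φ(85) = 64, φ(86) = 42, φ(87) = 56, φ(88) = 40, φ(89) = 88, φ(90) = 24, φ(91) = 72, φ(92) = 44, φ(93) = 60, φ(94) = 46, φ(95) = 72, φ(96) = 32, φ(97) = 96, φ(98) = 42, φ(99) = 60, φ(100) = 40, φ(101) = 100, φ(102) = 32, φ(103) = 102, φ(104) = 48, φ(105) = 48, φ(106) = 52, φ(107) = 106, φ(108) = 36, φ(109) = 108, φ(110) = 40, φ(111) = 72, φ(112) = 48, φ(113) = 112, φ(114) = 36, φ(115) = 88, φ(116) = 56, φ(117) = 72, φ(118) = 58, φ(119) = 96, φ(120) = 32, φ(121) = 110, φ(122) = 60, φ(123) = 80, φ(124) = 60, φ(125) = 100, φ(126) = 36, φ(127) = 126, φ(128) = 64, φ(129) = 84, φ(130) = 48, φ(131) = 130. Summing all 131 values: 5284. (Average order: Σ_{n ≤ x} φ(n) ~ (3/π²) x². For x = 131, (3/π²)·131² ≈ 5216.32.)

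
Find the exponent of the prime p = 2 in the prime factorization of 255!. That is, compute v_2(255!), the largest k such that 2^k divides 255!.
v_2(255!) = 247

Legendre's formula: v_p(n!) = Σ_{k ≥ 1} ⌊n / p^k⌋. For p = 2, n = 255, the terms are:
  ⌊255/2^1⌋ = ⌊255/2⌋ = 127
  ⌊255/2^2⌋ = ⌊255/4⌋ = 63
  ⌊255/2^3⌋ = ⌊255/8⌋ = 31
  ⌊255/2^4⌋ = ⌊255/16⌋ = 15
  ⌊255/2^5⌋ = ⌊255/32⌋ = 7
  ⌊255/2^6⌋ = ⌊255/64⌋ = 3
  ⌊255/2^7⌋ = ⌊255/128⌋ = 1
(the next term ⌊255/2^8⌋ = 0, terminating the sum). Summing: v_2(255!) = 127 + 63 + 31 + 15 + 7 + 3 + 1 = 247.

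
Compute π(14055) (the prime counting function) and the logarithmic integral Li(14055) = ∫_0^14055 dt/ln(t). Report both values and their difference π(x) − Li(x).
π(14055) = 1657;  Li(14055) ≈ 1678.02;  π(x) − Li(x) ≈ -21.02.

Direct count of primes ≤ 14055 gives π(14055) = 1657. Numerical evaluation of the logarithmic integral gives Li(14055) ≈ 1678.02. The difference π(x) − Li(x) ≈ -21.02 is typically negative for small/moderate x (Li(x) overestimates), though Littlewood's theorem shows this sign changes infinitely often.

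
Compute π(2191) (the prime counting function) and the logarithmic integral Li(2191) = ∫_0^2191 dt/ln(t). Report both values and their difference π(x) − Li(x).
π(2191) = 327;  Li(2191) ≈ 339.79;  π(x) − Li(x) ≈ -12.79.

Direct count of primes ≤ 2191 gives π(2191) = 327. Numerical evaluation of the logarithmic integral gives Li(2191) ≈ 339.79. The difference π(x) − Li(x) ≈ -12.79 is typically negative for small/moderate x (Li(x) overestimates), though Littlewood's theorem shows this sign changes infinitely often.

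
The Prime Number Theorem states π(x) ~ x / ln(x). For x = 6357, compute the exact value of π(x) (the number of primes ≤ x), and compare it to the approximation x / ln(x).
π(6357) = 827;  x/ln(x) ≈ 725.91;  relative error ≈ 12.22%.

Directly count primes up to 6357: π(6357) = 827. The PNT approximation gives 6357/ln(6357) ≈ 6357/8.75731 ≈ 725.91. Relative error (π(x) − x/ln(x)) / π(x) ≈ 12.22%; the approximation is known to undercount slightly (Li(x) is a better estimate).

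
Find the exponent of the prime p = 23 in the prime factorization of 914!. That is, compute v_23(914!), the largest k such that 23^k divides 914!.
v_23(914!) = 40

Legendre's formula: v_p(n!) = Σ_{k ≥ 1} ⌊n / p^k⌋. For p = 23, n = 914, the terms are:
  ⌊914/23^1⌋ = ⌊914/23⌋ = 39
  ⌊914/23^2⌋ = ⌊914/529⌋ = 1
(the next term ⌊914/23^3⌋ = 0, terminating the sum). Summing: v_23(914!) = 39 + 1 = 40.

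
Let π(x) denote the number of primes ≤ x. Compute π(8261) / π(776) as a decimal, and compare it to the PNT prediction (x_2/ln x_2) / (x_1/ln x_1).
π(8261)/π(776) = 1035/137 ≈ 7.5547;  PNT prediction ≈ 7.8540.

π(776) = 137 and π(8261) = 1035, so π(8261)/π(776) ≈ 7.5547. The PNT-predicted ratio is (8261/ln(8261)) / (776/ln(776)) ≈ 7.8540. The two agree to within a few percent, as expected.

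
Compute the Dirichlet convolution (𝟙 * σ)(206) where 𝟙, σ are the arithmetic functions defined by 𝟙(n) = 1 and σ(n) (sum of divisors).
(𝟙 * σ)(206) = 420

Divisors of 206: [1, 2, 103, 206]. For each d | 206:
  d = 1: 𝟙(1) · σ(206/1) = 1 · 312 = 312
  d = 2: 𝟙(2) · σ(206/2) = 1 · 104 = 104
  d = 103: 𝟙(103) · σ(206/103) = 1 · 3 = 3
  d = 206: 𝟙(206) · σ(206/206) = 1 · 1 = 1
Summing: (𝟙 * σ)(206) = 312 + 104 + 3 + 1 = 420.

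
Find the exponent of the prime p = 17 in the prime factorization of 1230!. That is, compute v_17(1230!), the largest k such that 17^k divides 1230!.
v_17(1230!) = 76

Legendre's formula: v_p(n!) = Σ_{k ≥ 1} ⌊n / p^k⌋. For p = 17, n = 1230, the terms are:
  ⌊1230/17^1⌋ = ⌊1230/17⌋ = 72
  ⌊1230/17^2⌋ = ⌊1230/289⌋ = 4
(the next term ⌊1230/17^3⌋ = 0, terminating the sum). Summing: v_17(1230!) = 72 + 4 = 76.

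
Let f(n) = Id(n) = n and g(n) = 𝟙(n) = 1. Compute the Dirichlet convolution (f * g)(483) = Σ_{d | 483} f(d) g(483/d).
(Id * 𝟙)(483) = 768

Divisors of 483: [1, 3, 7, 21, 23, 69, 161, 483]. For each d | 483:
  d = 1: Id(1) · 𝟙(483/1) = 1 · 1 = 1
  d = 3: Id(3) · 𝟙(483/3) = 3 · 1 = 3
  d = 7: Id(7) · 𝟙(483/7) = 7 · 1 = 7
  d = 21: Id(21) · 𝟙(483/21) = 21 · 1 = 21
  d = 23: Id(23) · 𝟙(483/23) = 23 · 1 = 23
  d = 69: Id(69) · 𝟙(483/69) = 69 · 1 = 69
  d = 161: Id(161) · 𝟙(483/161) = 161 · 1 = 161
  d = 483: Id(483) · 𝟙(483/483) = 483 · 1 = 483
Summing: (Id * 𝟙)(483) = 1 + 3 + 7 + 21 + 23 + 69 + 161 + 483 = 768.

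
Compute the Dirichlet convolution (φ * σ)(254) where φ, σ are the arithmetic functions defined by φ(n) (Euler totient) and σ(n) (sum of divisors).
(φ * σ)(254) = 1016

Divisors of 254: [1, 2, 127, 254]. For each d | 254:
  d = 1: φ(1) · σ(254/1) = 1 · 384 = 384
  d = 2: φ(2) · σ(254/2) = 1 · 128 = 128
  d = 127: φ(127) · σ(254/127) = 126 · 3 = 378
  d = 254: φ(254) · σ(254/254) = 126 · 1 = 126
Summing: (φ * σ)(254) = 384 + 128 + 378 + 126 = 1016.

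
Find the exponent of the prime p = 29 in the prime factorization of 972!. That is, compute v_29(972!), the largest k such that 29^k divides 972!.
v_29(972!) = 34

Legendre's formula: v_p(n!) = Σ_{k ≥ 1} ⌊n / p^k⌋. For p = 29, n = 972, the terms are:
  ⌊972/29^1⌋ = ⌊972/29⌋ = 33
  ⌊972/29^2⌋ = ⌊972/841⌋ = 1
(the next term ⌊972/29^3⌋ = 0, terminating the sum). Summing: v_29(972!) = 33 + 1 = 34.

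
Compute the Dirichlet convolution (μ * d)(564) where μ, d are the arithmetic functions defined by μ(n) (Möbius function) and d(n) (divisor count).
(μ * d)(564) = 1

Divisors of 564: [1, 2, 3, 4, 6, 12, 47, 94, 141, 188, 282, 564]. For each d | 564:
  d = 1: μ(1) · d(564/1) = 1 · 12 = 12
  d = 2: μ(2) · d(564/2) = -1 · 8 = -8
  d = 3: μ(3) · d(564/3) = -1 · 6 = -6
  d = 4: μ(4) · d(564/4) = 0 · 4 = 0
  d = 6: μ(6) · d(564/6) = 1 · 4 = 4
  d = 12: μ(12) · d(564/12) = 0 · 2 = 0
  d = 47: μ(47) · d(564/47) = -1 · 6 = -6
  d = 94: μ(94) · d(564/94) = 1 · 4 = 4
  d = 141: μ(141) · d(564/141) = 1 · 3 = 3
  d = 188: μ(188) · d(564/188) = 0 · 2 = 0
  d = 282: μ(282) · d(564/282) = -1 · 2 = -2
  d = 564: μ(564) · d(564/564) = 0 · 1 = 0
Summing: (μ * d)(564) = 12 + -8 + -6 + 0 + 4 + 0 + -6 + 4 + 3 + 0 + -2 + 0 = 1.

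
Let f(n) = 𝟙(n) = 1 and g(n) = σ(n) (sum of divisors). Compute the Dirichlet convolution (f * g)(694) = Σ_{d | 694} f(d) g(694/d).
(𝟙 * σ)(694) = 1396

Divisors of 694: [1, 2, 347, 694]. For each d | 694:
  d = 1: 𝟙(1) · σ(694/1) = 1 · 1044 = 1044
  d = 2: 𝟙(2) · σ(694/2) = 1 · 348 = 348
  d = 347: 𝟙(347) · σ(694/347) = 1 · 3 = 3
  d = 694: 𝟙(694) · σ(694/694) = 1 · 1 = 1
Summing: (𝟙 * σ)(694) = 1044 + 348 + 3 + 1 = 1396.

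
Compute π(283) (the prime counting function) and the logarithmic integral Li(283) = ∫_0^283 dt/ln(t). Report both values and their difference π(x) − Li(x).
π(283) = 61;  Li(283) ≈ 65.34;  π(x) − Li(x) ≈ -4.34.

Direct count of primes ≤ 283 gives π(283) = 61. Numerical evaluation of the logarithmic integral gives Li(283) ≈ 65.34. The difference π(x) − Li(x) ≈ -4.34 is typically negative for small/moderate x (Li(x) overestimates), though Littlewood's theorem shows this sign changes infinitely often.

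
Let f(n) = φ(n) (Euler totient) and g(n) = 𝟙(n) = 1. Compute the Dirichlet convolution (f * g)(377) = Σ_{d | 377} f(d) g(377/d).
(φ * 𝟙)(377) = 377

Divisors of 377: [1, 13, 29, 377]. For each d | 377:
  d = 1: φ(1) · 𝟙(377/1) = 1 · 1 = 1
  d = 13: φ(13) · 𝟙(377/13) = 12 · 1 = 12
  d = 29: φ(29) · 𝟙(377/29) = 28 · 1 = 28
  d = 377: φ(377) · 𝟙(377/377) = 336 · 1 = 336
Summing: (φ * 𝟙)(377) = 1 + 12 + 28 + 336 = 377.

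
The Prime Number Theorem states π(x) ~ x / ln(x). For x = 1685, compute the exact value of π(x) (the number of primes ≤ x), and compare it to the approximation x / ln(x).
π(1685) = 263;  x/ln(x) ≈ 226.80;  relative error ≈ 13.77%.

Directly count primes up to 1685: π(1685) = 263. The PNT approximation gives 1685/ln(1685) ≈ 1685/7.42952 ≈ 226.80. Relative error (π(x) − x/ln(x)) / π(x) ≈ 13.77%; the approximation is known to undercount slightly (Li(x) is a better estimate).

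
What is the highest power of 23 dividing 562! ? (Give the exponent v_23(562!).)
v_23(562!) = 25

Legendre's formula: v_p(n!) = Σ_{k ≥ 1} ⌊n / p^k⌋. For p = 23, n = 562, the terms are:
  ⌊562/23^1⌋ = ⌊562/23⌋ = 24
  ⌊562/23^2⌋ = ⌊562/529⌋ = 1
(the next term ⌊562/23^3⌋ = 0, terminating the sum). Summing: v_23(562!) = 24 + 1 = 25.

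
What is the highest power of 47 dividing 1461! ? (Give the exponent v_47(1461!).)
v_47(1461!) = 31

Legendre's formula: v_p(n!) = Σ_{k ≥ 1} ⌊n / p^k⌋. For p = 47, n = 1461, the terms are:
  ⌊1461/47^1⌋ = ⌊1461/47⌋ = 31
(the next term ⌊1461/47^2⌋ = 0, terminating the sum). Summing: v_47(1461!) = 31 = 31.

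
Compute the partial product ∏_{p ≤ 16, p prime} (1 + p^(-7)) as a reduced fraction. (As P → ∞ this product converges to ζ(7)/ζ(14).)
∏ = 131129952026000311359081292/130052142598591679794453125

The primes p ≤ 16 are [2, 3, 5, 7, 11, 13]. For each, (1 + 1/p^7) = (p^7 + 1)/p^7. Multiplying these fractions over p ∈ [2, 3, 5, 7, 11, 13] gives 131129952026000311359081292/130052142598591679794453125. (In the limit P → ∞ this tends to ζ(7)/ζ(14).)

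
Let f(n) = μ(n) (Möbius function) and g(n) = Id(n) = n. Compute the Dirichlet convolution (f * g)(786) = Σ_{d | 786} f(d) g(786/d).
(μ * Id)(786) = 260

Divisors of 786: [1, 2, 3, 6, 131, 262, 393, 786]. For each d | 786:
  d = 1: μ(1) · Id(786/1) = 1 · 786 = 786
  d = 2: μ(2) · Id(786/2) = -1 · 393 = -393
  d = 3: μ(3) · Id(786/3) = -1 · 262 = -262
  d = 6: μ(6) · Id(786/6) = 1 · 131 = 131
  d = 131: μ(131) · Id(786/131) = -1 · 6 = -6
  d = 262: μ(262) · Id(786/262) = 1 · 3 = 3
  d = 393: μ(393) · Id(786/393) = 1 · 2 = 2
  d = 786: μ(786) · Id(786/786) = -1 · 1 = -1
Summing: (μ * Id)(786) = 786 + -393 + -262 + 131 + -6 + 3 + 2 + -1 = 260.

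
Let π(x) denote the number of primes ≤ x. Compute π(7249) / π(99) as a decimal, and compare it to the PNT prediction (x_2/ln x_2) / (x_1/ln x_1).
π(7249)/π(99) = 927/25 ≈ 37.0800;  PNT prediction ≈ 37.8534.

π(99) = 25 and π(7249) = 927, so π(7249)/π(99) ≈ 37.0800. The PNT-predicted ratio is (7249/ln(7249)) / (99/ln(99)) ≈ 37.8534. The two agree to within a few percent, as expected.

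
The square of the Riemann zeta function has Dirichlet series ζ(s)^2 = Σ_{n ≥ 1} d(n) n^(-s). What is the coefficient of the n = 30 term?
d(30) = 8

ζ(s)^2 = (Σ 1/m^s)(Σ 1/k^s). The coefficient of 1/n^s in the product is the number of ordered pairs (m, k) with mk = n, which equals d(n). For n = 30, divisors are [1, 2, 3, 5, 6, 10, 15, 30], so d(30) = 8.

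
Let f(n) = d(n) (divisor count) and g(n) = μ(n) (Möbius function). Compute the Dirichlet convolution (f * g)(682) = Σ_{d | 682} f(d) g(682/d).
(d * μ)(682) = 1

Divisors of 682: [1, 2, 11, 22, 31, 62, 341, 682]. For each d | 682:
  d = 1: d(1) · μ(682/1) = 1 · -1 = -1
  d = 2: d(2) · μ(682/2) = 2 · 1 = 2
  d = 11: d(11) · μ(682/11) = 2 · 1 = 2
  d = 22: d(22) · μ(682/22) = 4 · -1 = -4
  d = 31: d(31) · μ(682/31) = 2 · 1 = 2
  d = 62: d(62) · μ(682/62) = 4 · -1 = -4
  d = 341: d(341) · μ(682/341) = 4 · -1 = -4
  d = 682: d(682) · μ(682/682) = 8 · 1 = 8
Summing: (d * μ)(682) = -1 + 2 + 2 + -4 + 2 + -4 + -4 + 8 = 1.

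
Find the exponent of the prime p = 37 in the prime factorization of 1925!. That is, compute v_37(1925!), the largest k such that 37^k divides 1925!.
v_37(1925!) = 53

Legendre's formula: v_p(n!) = Σ_{k ≥ 1} ⌊n / p^k⌋. For p = 37, n = 1925, the terms are:
  ⌊1925/37^1⌋ = ⌊1925/37⌋ = 52
  ⌊1925/37^2⌋ = ⌊1925/1369⌋ = 1
(the next term ⌊1925/37^3⌋ = 0, terminating the sum). Summing: v_37(1925!) = 52 + 1 = 53.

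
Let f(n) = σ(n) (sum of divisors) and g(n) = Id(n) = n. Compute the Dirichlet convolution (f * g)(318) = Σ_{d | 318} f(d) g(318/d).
(σ * Id)(318) = 3745

Divisors of 318: [1, 2, 3, 6, 53, 106, 159, 318]. For each d | 318:
  d = 1: σ(1) · Id(318/1) = 1 · 318 = 318
  d = 2: σ(2) · Id(318/2) = 3 · 159 = 477
  d = 3: σ(3) · Id(318/3) = 4 · 106 = 424
  d = 6: σ(6) · Id(318/6) = 12 · 53 = 636
  d = 53: σ(53) · Id(318/53) = 54 · 6 = 324
  d = 106: σ(106) · Id(318/106) = 162 · 3 = 486
  d = 159: σ(159) · Id(318/159) = 216 · 2 = 432
  d = 318: σ(318) · Id(318/318) = 648 · 1 = 648
Summing: (σ * Id)(318) = 318 + 477 + 424 + 636 + 324 + 486 + 432 + 648 = 3745.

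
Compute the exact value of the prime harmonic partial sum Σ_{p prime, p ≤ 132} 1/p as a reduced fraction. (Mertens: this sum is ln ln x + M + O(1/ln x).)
Σ 1/p = 980956909242278731029785409368357903506317057050081/525896479052627740771371797072411912900610967452630

π(132) = 32, so the primes ≤ 132 are [2, 3, 5, 7, 11, 13, 17, 19, 23, 29, 31, 37, 41, 43, 47, 53, 59, 61, 67, 71, 73, 79, 83, 89, 97, 101, 103, 107, 109, 113, 127, 131]. Summing 1/p over these primes: 980956909242278731029785409368357903506317057050081/525896479052627740771371797072411912900610967452630 ≈ 1.8653. Mertens estimate ln ln(132) + 0.2615 ≈ 1.8472.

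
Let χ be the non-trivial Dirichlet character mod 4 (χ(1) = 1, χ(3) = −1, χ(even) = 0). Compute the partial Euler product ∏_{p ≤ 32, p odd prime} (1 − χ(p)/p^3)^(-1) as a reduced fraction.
∏ = 16829566118167783909225/17369167366519535960064

The odd primes p ≤ 32 are [3, 5, 7, 11, 13, 17, 19, 23, 29, 31]. For each, χ(p) = 1 if p ≡ 1 mod 4, χ(p) = −1 if p ≡ 3 mod 4. Taking (1 − χ(p)/p^3)^(-1) = p^3/(p^3 − χ(p)): (1 − (-1)/3^3)^(-1) · (1 − (1)/5^3)^(-1) · (1 − (-1)/7^3)^(-1) · (1 − (-1)/11^3)^(-1) · (1 − (1)/13^3)^(-1) · (1 − (1)/17^3)^(-1) · (1 − (-1)/19^3)^(-1) · (1 − (-1)/23^3)^(-1) · (1 − (1)/29^3)^(-1) · (1 − (-1)/31^3)^(-1) = 16829566118167783909225/17369167366519535960064.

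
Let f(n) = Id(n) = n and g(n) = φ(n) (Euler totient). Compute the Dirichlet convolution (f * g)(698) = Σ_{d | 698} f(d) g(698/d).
(Id * φ)(698) = 2091

Divisors of 698: [1, 2, 349, 698]. For each d | 698:
  d = 1: Id(1) · φ(698/1) = 1 · 348 = 348
  d = 2: Id(2) · φ(698/2) = 2 · 348 = 696
  d = 349: Id(349) · φ(698/349) = 349 · 1 = 349
  d = 698: Id(698) · φ(698/698) = 698 · 1 = 698
Summing: (Id * φ)(698) = 348 + 696 + 349 + 698 = 2091.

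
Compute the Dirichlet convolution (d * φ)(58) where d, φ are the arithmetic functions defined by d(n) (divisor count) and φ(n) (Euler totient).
(d * φ)(58) = 90

Divisors of 58: [1, 2, 29, 58]. For each d | 58:
  d = 1: d(1) · φ(58/1) = 1 · 28 = 28
  d = 2: d(2) · φ(58/2) = 2 · 28 = 56
  d = 29: d(29) · φ(58/29) = 2 · 1 = 2
  d = 58: d(58) · φ(58/58) = 4 · 1 = 4
Summing: (d * φ)(58) = 28 + 56 + 2 + 4 = 90.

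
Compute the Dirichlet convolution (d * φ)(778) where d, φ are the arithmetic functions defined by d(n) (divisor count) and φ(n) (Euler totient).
(d * φ)(778) = 1170

Divisors of 778: [1, 2, 389, 778]. For each d | 778:
  d = 1: d(1) · φ(778/1) = 1 · 388 = 388
  d = 2: d(2) · φ(778/2) = 2 · 388 = 776
  d = 389: d(389) · φ(778/389) = 2 · 1 = 2
  d = 778: d(778) · φ(778/778) = 4 · 1 = 4
Summing: (d * φ)(778) = 388 + 776 + 2 + 4 = 1170.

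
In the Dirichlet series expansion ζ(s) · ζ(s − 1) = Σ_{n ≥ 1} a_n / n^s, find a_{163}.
σ(163) = 164

In the product (Σ m^0/m^s)(Σ k / k^s) = Σ (Σ_{d | n} d) / n^s, the coefficient of 1/n^s is σ(n) = Σ_{d | n} d. For n = 163, divisors are [1, 163]; summing: σ(163) = 164.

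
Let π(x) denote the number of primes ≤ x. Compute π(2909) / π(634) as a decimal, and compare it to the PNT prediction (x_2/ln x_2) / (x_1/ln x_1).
π(2909)/π(634) = 421/115 ≈ 3.6609;  PNT prediction ≈ 3.7119.

π(634) = 115 and π(2909) = 421, so π(2909)/π(634) ≈ 3.6609. The PNT-predicted ratio is (2909/ln(2909)) / (634/ln(634)) ≈ 3.7119. The two agree to within a few percent, as expected.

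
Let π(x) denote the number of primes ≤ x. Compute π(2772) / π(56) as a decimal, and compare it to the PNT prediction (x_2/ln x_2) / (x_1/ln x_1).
π(2772)/π(56) = 403/16 ≈ 25.1875;  PNT prediction ≈ 25.1352.

π(56) = 16 and π(2772) = 403, so π(2772)/π(56) ≈ 25.1875. The PNT-predicted ratio is (2772/ln(2772)) / (56/ln(56)) ≈ 25.1352. The two agree to within a few percent, as expected.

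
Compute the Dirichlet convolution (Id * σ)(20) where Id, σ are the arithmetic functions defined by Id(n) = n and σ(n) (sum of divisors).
(Id * σ)(20) = 187

Divisors of 20: [1, 2, 4, 5, 10, 20]. For each d | 20:
  d = 1: Id(1) · σ(20/1) = 1 · 42 = 42
  d = 2: Id(2) · σ(20/2) = 2 · 18 = 36
  d = 4: Id(4) · σ(20/4) = 4 · 6 = 24
  d = 5: Id(5) · σ(20/5) = 5 · 7 = 35
  d = 10: Id(10) · σ(20/10) = 10 · 3 = 30
  d = 20: Id(20) · σ(20/20) = 20 · 1 = 20
Summing: (Id * σ)(20) = 42 + 36 + 24 + 35 + 30 + 20 = 187.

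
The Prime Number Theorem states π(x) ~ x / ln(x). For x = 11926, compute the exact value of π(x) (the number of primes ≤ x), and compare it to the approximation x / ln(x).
π(11926) = 1428;  x/ln(x) ≈ 1270.55;  relative error ≈ 11.03%.

Directly count primes up to 11926: π(11926) = 1428. The PNT approximation gives 11926/ln(11926) ≈ 11926/9.38648 ≈ 1270.55. Relative error (π(x) − x/ln(x)) / π(x) ≈ 11.03%; the approximation is known to undercount slightly (Li(x) is a better estimate).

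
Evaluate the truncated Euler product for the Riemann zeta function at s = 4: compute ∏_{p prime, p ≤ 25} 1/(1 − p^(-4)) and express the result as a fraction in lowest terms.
∏ = 179711034607426083154393/166042662475294310400000

The primes p ≤ 25 are [2, 3, 5, 7, 11, 13, 17, 19, 23]. For each prime, (1 − 1/p^4)^(-1) = p^4 / (p^4 − 1). The product is (1 − 1/2^4)^(-1), (1 − 1/3^4)^(-1), (1 − 1/5^4)^(-1), (1 − 1/7^4)^(-1), (1 − 1/11^4)^(-1), (1 − 1/13^4)^(-1), (1 − 1/17^4)^(-1), (1 − 1/19^4)^(-1), (1 − 1/23^4)^(-1) = ∏ p^4 / (p^4 − 1) = 179711034607426083154393/166042662475294310400000.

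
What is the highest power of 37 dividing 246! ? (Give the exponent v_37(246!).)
v_37(246!) = 6

Legendre's formula: v_p(n!) = Σ_{k ≥ 1} ⌊n / p^k⌋. For p = 37, n = 246, the terms are:
  ⌊246/37^1⌋ = ⌊246/37⌋ = 6
(the next term ⌊246/37^2⌋ = 0, terminating the sum). Summing: v_37(246!) = 6 = 6.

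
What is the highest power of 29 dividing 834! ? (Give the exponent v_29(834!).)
v_29(834!) = 28

Legendre's formula: v_p(n!) = Σ_{k ≥ 1} ⌊n / p^k⌋. For p = 29, n = 834, the terms are:
  ⌊834/29^1⌋ = ⌊834/29⌋ = 28
(the next term ⌊834/29^2⌋ = 0, terminating the sum). Summing: v_29(834!) = 28 = 28.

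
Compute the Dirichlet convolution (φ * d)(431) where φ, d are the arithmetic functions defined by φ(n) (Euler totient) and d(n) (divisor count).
(φ * d)(431) = 432

Divisors of 431: [1, 431]. For each d | 431:
  d = 1: φ(1) · d(431/1) = 1 · 2 = 2
  d = 431: φ(431) · d(431/431) = 430 · 1 = 430
Summing: (φ * d)(431) = 2 + 430 = 432.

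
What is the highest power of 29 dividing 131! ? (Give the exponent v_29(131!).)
v_29(131!) = 4

Legendre's formula: v_p(n!) = Σ_{k ≥ 1} ⌊n / p^k⌋. For p = 29, n = 131, the terms are:
  ⌊131/29^1⌋ = ⌊131/29⌋ = 4
(the next term ⌊131/29^2⌋ = 0, terminating the sum). Summing: v_29(131!) = 4 = 4.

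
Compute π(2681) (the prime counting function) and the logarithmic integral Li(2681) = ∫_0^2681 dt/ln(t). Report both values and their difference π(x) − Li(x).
π(2681) = 388;  Li(2681) ≈ 402.64;  π(x) − Li(x) ≈ -14.64.

Direct count of primes ≤ 2681 gives π(2681) = 388. Numerical evaluation of the logarithmic integral gives Li(2681) ≈ 402.64. The difference π(x) − Li(x) ≈ -14.64 is typically negative for small/moderate x (Li(x) overestimates), though Littlewood's theorem shows this sign changes infinitely often.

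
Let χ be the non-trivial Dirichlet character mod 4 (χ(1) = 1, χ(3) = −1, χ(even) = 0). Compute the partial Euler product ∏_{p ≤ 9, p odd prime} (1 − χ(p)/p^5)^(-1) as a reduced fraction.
∏ = 12762815625/12811998848

The odd primes p ≤ 9 are [3, 5, 7]. For each, χ(p) = 1 if p ≡ 1 mod 4, χ(p) = −1 if p ≡ 3 mod 4. Taking (1 − χ(p)/p^5)^(-1) = p^5/(p^5 − χ(p)): (1 − (-1)/3^5)^(-1) · (1 − (1)/5^5)^(-1) · (1 − (-1)/7^5)^(-1) = 12762815625/12811998848.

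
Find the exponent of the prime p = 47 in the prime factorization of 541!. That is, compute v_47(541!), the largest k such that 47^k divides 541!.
v_47(541!) = 11

Legendre's formula: v_p(n!) = Σ_{k ≥ 1} ⌊n / p^k⌋. For p = 47, n = 541, the terms are:
  ⌊541/47^1⌋ = ⌊541/47⌋ = 11
(the next term ⌊541/47^2⌋ = 0, terminating the sum). Summing: v_47(541!) = 11 = 11.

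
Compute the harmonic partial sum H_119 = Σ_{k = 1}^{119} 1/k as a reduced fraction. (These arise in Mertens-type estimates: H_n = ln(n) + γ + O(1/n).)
H_119 = 93164933029543732588289222815367988877515840444049/17379782769567790172972927968296006432665936992320

Direct summation: H_119 = 1 + 1/2 + ... + 1/119. The least common denominator is lcm(1, ..., 119) = 955888052326228459513511038256280353796626534577600; over this denominator the numerator is 955888052326228459513511038256280353796626534577600 + 477944026163114229756755519128140176898313267288800 + 318629350775409486504503679418760117932208844859200 + 238972013081557114878377759564070088449156633644400 + 191177610465245691902702207651256070759325306915520 + 159314675387704743252251839709380058966104422429600 + 136555436046604065644787291179468621970946647796800 + 119486006540778557439188879782035044224578316822200 + 106209783591803162168167893139586705977402948286400 + 95588805232622845951351103825628035379662653457760 + 86898913847838950864864639841480032163329684961600 + 79657337693852371626125919854690029483052211214800 + 73529850178940650731808541404329257984355887275200 + 68277718023302032822393645589734310985473323898400 + 63725870155081897300900735883752023586441768971840 + 59743003270389278719594439891017522112289158411100 + 56228708960366379971383002250369432576272149092800 + 53104891795901581084083946569793352988701474143200 + 50309897490854129448079528329277913357717186030400 + 47794402616311422975675551912814017689831326728880 + 45518478682201355214929097059822873990315549265600 + 43449456923919475432432319920740016081664842480800 + 41560350101140367804935262532881754512896805851200 + 39828668846926185813062959927345014741526105607400 + 38235522093049138380540441530251214151865061383104 + 36764925089470325365904270702164628992177943637600 + 35403261197267720722722631046528901992467649428800 + 34138859011651016411196822794867155492736661949200 + 32961656976766498603914173732975184613676777054400 + 31862935077540948650450367941876011793220884485920 + 30835098462136401919790678653428398509568597889600 + 29871501635194639359797219945508761056144579205550 + 28966304615946316954954879947160010721109894987200 + 28114354480183189985691501125184716288136074546400 + 27311087209320813128957458235893724394189329559360 + 26552445897950790542041973284896676494350737071600 + 25834812225033201608473271304223793345854771204800 + 25154948745427064724039764164638956678858593015200 + 24509950059646883577269513801443085994785295758400 + 23897201308155711487837775956407008844915663364440 + 23314342739664108768622220445275130580405525233600 + 22759239341100677607464548529911436995157774632800 + 22229954705261126965430489261773961716200617083200 + 21724728461959737716216159960370008040832421240400 + 21241956718360632433633578627917341195480589657280 + 20780175050570183902467631266440877256448402925600 + 20338043666515499138585341239495326676523968820800 + 19914334423463092906531479963672507370763052803700 + 19507919435229152234969613025638374567278092542400 + 19117761046524569190270220765125607075932530691552 + 18742902986788793323794334083456477525424049697600 + 18382462544735162682952135351082314496088971818800 + 18035623628796763387047378080307176486728802539200 + 17701630598633860361361315523264450996233824714400 + 17379782769567790172972927968296006432665936992320 + 17069429505825508205598411397433577746368330974600 + 16769965830284709816026509443092637785905728676800 + 16480828488383249301957086866487592306838388527200 + 16201492412308956940906966750106446674519093806400 + 15931467538770474325225183970938005896610442242960 + 15670295939774237041205098987807874652403713681600 + 15417549231068200959895339326714199254784298944800 + 15172826227400451738309699019940957996771849755200 + 14935750817597319679898609972754380528072289602775 + 14705970035788130146361708280865851596871177455040 + 14483152307973158477477439973580005360554947493600 + 14266985855615350141992702063526572444725769172800 + 14057177240091594992845750562592358144068037273200 + 13853450033713455934978420844293918170965601950400 + 13655543604660406564478729117946862197094664779680 + 13463212004594767035401563919102540194318683585600 + 13276222948975395271020986642448338247175368535800 + 13094356881181211774157685455565484298583925131200 + 12917406112516600804236635652111896672927385602400 + 12745174031016379460180147176750404717288353794368 + 12577474372713532362019882082319478339429296507600 + 12414130549691278694980662834497147451904240708800 + 12254975029823441788634756900721542997392647879200 + 12099848763623145057133051117168105744261095374400 + 11948600654077855743918887978203504422457831682220 + 11801087065755906907574210348842967330822549809600 + 11657171369832054384311110222637565290202762616800 + 11516723522002752524259169135617835587911163067200 + 11379619670550338803732274264955718497578887316400 + 11245741792073275994276600450073886515254429818560 + 11114977352630563482715244630886980858100308541600 + 10987218992255499534638057910991728204558925684800 + 10862364230979868858108079980185004020416210620200 + 10740315194676724264196753238834610716816028478400 + 10620978359180316216816789313958670597740294828640 + 10504264311277235818829791629189893997765126753600 + 10390087525285091951233815633220438628224201462800 + 10278366154045467306596892884476132836522865963200 + 10169021833257749569292670619747663338261984410400 + 10061979498170825889615905665855582671543437206080 + 9957167211731546453265739981836253685381526401850 + 9854516003363179994984649878930725296872438500800 + 9753959717614576117484806512819187283639046271200 + 9655434871982105651651626649053336907036631662400 + 9558880523262284595135110382562803537966265345776 + 9464238141843846133797138992636439146501252817600 + 9371451493394396661897167041728238762712024848800 + 9280466527439111257412728526760003434918704219200 + 9191231272367581341476067675541157248044485909400 + 9103695736440271042985819411964574798063109853120 + 9017811814398381693523689040153588243364401269600 + 8933533199310546350593561105198881811183425556800 + 8850815299316930180680657761632225498116912357200 + 8769615158956224399206523286754865631161711326400 + 8689891384783895086486463984148003216332968496160 + 8611604075011067202824423768074597781951590401600 + 8534714752912754102799205698716788873184165487300 + 8459186303771933270031071135011330564571916235200 + 8384982915142354908013254721546318892952864338400 + 8312070020228073560987052506576350902579361170240 + 8240414244191624650978543433243796153419194263600 + 8169983353215627859089837933814361998261765252800 + 8100746206154478470453483375053223337259546903200 + 8032672708623768567340428892909918939467449870400 = 5124071316624905292355907254845239388263371224422695, so H_119 = 5124071316624905292355907254845239388263371224422695/955888052326228459513511038256280353796626534577600; reducing by gcd(5124071316624905292355907254845239388263371224422695, 955888052326228459513511038256280353796626534577600) = 55 gives 93164933029543732588289222815367988877515840444049/17379782769567790172972927968296006432665936992320 ≈ 5.36053. (The PNT-adjacent estimate ln(119) + γ ≈ 5.35634 matches within O(1/n).)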